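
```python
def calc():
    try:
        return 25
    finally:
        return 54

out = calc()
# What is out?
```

Step-by-step execution trace:
1. `calc()` enters try: `return 25` sets pending return value 25.
2. Before returning, `finally: return 54` runs and overrides the pending return.
3. calc() returns 54 → out = 54.
Result: 54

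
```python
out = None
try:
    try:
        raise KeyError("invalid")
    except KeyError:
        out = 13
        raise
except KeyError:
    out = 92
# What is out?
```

Step-by-step execution trace:
1. Inner try: `raise KeyError("invalid")` raises KeyError.
2. Inner `except KeyError` matches → out = 13.
3. bare `raise` re-raises the same KeyError.
4. Outer `except KeyError` matches → out = 92.
Result: 92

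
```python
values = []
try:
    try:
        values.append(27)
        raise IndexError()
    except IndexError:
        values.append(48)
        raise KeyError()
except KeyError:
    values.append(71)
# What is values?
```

Step-by-step execution trace:
1. Inner try: `values.append(27)` → values = [27].
2. `raise IndexError()` raises IndexError.
3. Inner `except IndexError` matches → `values.append(48)` → values = [27, 48].
4. `raise KeyError()` raises KeyError; propagates to outer try.
5. Outer `except KeyError` matches → `values.append(71)` → values = [27, 48, 71].
Result: [27, 48, 71]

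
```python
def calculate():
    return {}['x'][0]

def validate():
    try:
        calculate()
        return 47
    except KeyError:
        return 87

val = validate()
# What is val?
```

Step-by-step execution trace:
1. `validate()` calls `calculate()`.
2. `calculate()` evaluates `{}['x'][0]`, which raises KeyError; it propagates to the caller.
3. `return 47` is not reached.
4. `except KeyError` in validate matches → returns 87.
5. val = 87.
Result: 87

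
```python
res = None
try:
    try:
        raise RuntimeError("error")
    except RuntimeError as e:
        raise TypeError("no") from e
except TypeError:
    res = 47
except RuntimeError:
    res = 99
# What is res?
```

Step-by-step execution trace:
1. Inner try raises RuntimeError; inner `except RuntimeError as e` catches it.
2. `raise TypeError(...) from e` raises TypeError (RuntimeError is attached as __cause__, but only TypeError is active).
3. Outer `except TypeError` matches → res = 47.
4. `except RuntimeError` is not reached.
Result: 47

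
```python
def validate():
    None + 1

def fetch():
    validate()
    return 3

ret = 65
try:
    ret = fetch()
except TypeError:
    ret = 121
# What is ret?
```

Step-by-step execution trace:
1. ret starts at 65.
2. try: `fetch()` calls `validate()`.
3. `validate()` evaluates `None + 1`, which raises TypeError; it propagates through fetch (uncaught).
4. `return 3` in fetch is not reached; the assignment to ret does not complete.
5. `except TypeError` matches → ret = 121.
Result: 121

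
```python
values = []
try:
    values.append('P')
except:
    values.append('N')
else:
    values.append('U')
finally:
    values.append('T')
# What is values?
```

Step-by-step execution trace:
1. try: `values.append('P')` → values = ['P']. No exception raised.
2. `except` is skipped.
3. `else` runs: `values.append('U')` → values = ['P', 'U'].
4. `finally` always runs: `values.append('T')` → values = ['P', 'U', 'T'].
Result: ['P', 'U', 'T']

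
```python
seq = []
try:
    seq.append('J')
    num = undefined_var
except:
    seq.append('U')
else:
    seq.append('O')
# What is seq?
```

Step-by-step execution trace:
1. try: `seq.append('J')` → seq = ['J'].
2. `num = undefined_var` raises NameError.
3. bare `except` matches → `seq.append('U')` → seq = ['J', 'U'].
4. `else` is skipped (an exception was raised).
Result: ['J', 'U']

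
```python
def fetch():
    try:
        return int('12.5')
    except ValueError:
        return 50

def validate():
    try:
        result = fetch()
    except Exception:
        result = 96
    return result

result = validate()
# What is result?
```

Step-by-step execution trace:
1. `validate()` calls `fetch()`.
2. In fetch: `int('12.5')` raises ValueError; `except ValueError` catches it → returns 50.
3. In validate: `result = fetch()` → result = 50. No exception reaches validate.
4. `except Exception` is skipped; validate returns 50.
5. result = 50.
Result: 50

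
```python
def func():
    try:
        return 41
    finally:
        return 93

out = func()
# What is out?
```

Step-by-step execution trace:
1. `func()` enters try: `return 41` sets pending return value 41.
2. Before returning, `finally: return 93` runs and overrides the pending return.
3. func() returns 93 → out = 93.
Result: 93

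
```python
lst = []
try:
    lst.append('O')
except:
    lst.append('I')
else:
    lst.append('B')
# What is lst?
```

Step-by-step execution trace:
1. try: `lst.append('O')` → lst = ['O']. No exception raised.
2. `except` is skipped.
3. `else` runs (try completed without exception): `lst.append('B')` → lst = ['O', 'B'].
Result: ['O', 'B']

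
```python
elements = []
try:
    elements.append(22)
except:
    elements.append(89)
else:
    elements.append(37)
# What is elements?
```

Step-by-step execution trace:
1. try: `elements.append(22)` → elements = [22]. No exception raised.
2. `except` is skipped.
3. `else` runs (try completed without exception): `elements.append(37)` → elements = [22, 37].
Result: [22, 37]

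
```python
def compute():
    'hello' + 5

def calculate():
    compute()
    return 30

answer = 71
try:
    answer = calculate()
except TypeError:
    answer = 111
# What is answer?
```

Step-by-step execution trace:
1. answer starts at 71.
2. try: `calculate()` calls `compute()`.
3. `compute()` evaluates `'hello' + 5`, which raises TypeError; it propagates through calculate (uncaught).
4. `return 30` in calculate is not reached; the assignment to answer does not complete.
5. `except TypeError` matches → answer = 111.
Result: 111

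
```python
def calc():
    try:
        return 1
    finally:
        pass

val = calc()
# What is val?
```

Step-by-step execution trace:
1. `calc()` enters try: `return 1` sets pending return value 1.
2. Before returning, `finally: pass` runs (no effect).
3. calc() returns 1 → val = 1.
Result: 1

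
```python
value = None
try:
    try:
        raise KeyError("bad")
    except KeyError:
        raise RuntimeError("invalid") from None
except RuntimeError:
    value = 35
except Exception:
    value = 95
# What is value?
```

Step-by-step execution trace:
1. Inner try raises KeyError; inner `except KeyError` catches it.
2. `raise RuntimeError(...) from None` raises RuntimeError (from None suppresses __context__, but the active exception is still RuntimeError).
3. Outer `except RuntimeError` matches → value = 35.
4. `except Exception` is not reached.
Result: 35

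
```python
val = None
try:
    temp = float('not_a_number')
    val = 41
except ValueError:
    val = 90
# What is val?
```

Step-by-step execution trace:
1. `temp = float('not_a_number')` raises ValueError.
2. `val = 41` is not reached.
3. `except ValueError` matches → val = 90.
Result: 90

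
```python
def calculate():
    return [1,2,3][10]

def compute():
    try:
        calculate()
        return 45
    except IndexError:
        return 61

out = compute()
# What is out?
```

Step-by-step execution trace:
1. `compute()` calls `calculate()`.
2. `calculate()` evaluates `[1,2,3][10]`, which raises IndexError; it propagates to the caller.
3. `return 45` is not reached.
4. `except IndexError` in compute matches → returns 61.
5. out = 61.
Result: 61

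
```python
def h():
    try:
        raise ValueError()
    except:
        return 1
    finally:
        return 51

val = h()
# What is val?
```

Step-by-step execution trace:
1. `h()` enters try: `raise ValueError()` raises ValueError.
2. bare `except` matches → `return 1` sets pending return value 1.
3. Before returning, `finally: return 51` runs and overrides the pending return.
4. h() returns 51 → val = 51.
Result: 51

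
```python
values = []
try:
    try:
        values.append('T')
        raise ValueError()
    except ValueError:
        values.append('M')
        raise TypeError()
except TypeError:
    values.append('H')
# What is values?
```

Step-by-step execution trace:
1. Inner try: `values.append('T')` → values = ['T'].
2. `raise ValueError()` raises ValueError.
3. Inner `except ValueError` matches → `values.append('M')` → values = ['T', 'M'].
4. `raise TypeError()` raises TypeError; propagates to outer try.
5. Outer `except TypeError` matches → `values.append('H')` → values = ['T', 'M', 'H'].
Result: ['T', 'M', 'H']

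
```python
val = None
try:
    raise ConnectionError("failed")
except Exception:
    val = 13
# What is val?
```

Step-by-step execution trace:
1. `raise ConnectionError(...)` raises ConnectionError.
2. `except Exception` matches (ConnectionError is a subclass of Exception) → val = 13.
Result: 13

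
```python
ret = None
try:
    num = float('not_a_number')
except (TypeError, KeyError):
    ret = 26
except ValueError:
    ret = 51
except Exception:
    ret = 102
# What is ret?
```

Step-by-step execution trace:
1. `num = float('not_a_number')` raises ValueError.
2. `except (TypeError, KeyError)` does not match ValueError; skipped.
3. `except ValueError` matches (exact type match) → ret = 51.
4. `except Exception` is not reached.
Result: 51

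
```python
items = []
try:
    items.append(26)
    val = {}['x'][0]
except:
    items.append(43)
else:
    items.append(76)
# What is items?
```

Step-by-step execution trace:
1. try: `items.append(26)` → items = [26].
2. `val = {}['x'][0]` raises KeyError.
3. bare `except` matches → `items.append(43)` → items = [26, 43].
4. `else` is skipped (an exception was raised).
Result: [26, 43]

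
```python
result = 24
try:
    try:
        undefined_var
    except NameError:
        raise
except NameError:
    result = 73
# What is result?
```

Step-by-step execution trace:
1. Inner try: `undefined_var` raises NameError.
2. Inner `except NameError` matches; bare `raise` re-raises the same NameError.
3. Outer `except NameError` matches → result = 73.
Result: 73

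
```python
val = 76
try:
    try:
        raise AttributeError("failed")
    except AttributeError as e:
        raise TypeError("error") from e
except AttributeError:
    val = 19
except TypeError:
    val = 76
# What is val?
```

Step-by-step execution trace:
1. Inner try raises AttributeError; inner `except AttributeError as e` catches it.
2. `raise TypeError(...) from e` raises TypeError (AttributeError is attached as __cause__, but only TypeError is active).
3. Outer `except AttributeError` does not match TypeError; skipped.
4. Outer `except TypeError` matches → val = 76.
Result: 76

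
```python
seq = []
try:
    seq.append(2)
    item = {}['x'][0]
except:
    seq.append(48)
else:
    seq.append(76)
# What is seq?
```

Step-by-step execution trace:
1. try: `seq.append(2)` → seq = [2].
2. `item = {}['x'][0]` raises KeyError.
3. bare `except` matches → `seq.append(48)` → seq = [2, 48].
4. `else` is skipped (an exception was raised).
Result: [2, 48]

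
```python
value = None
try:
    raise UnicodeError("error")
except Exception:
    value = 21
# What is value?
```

Step-by-step execution trace:
1. `raise UnicodeError(...)` raises UnicodeError.
2. `except Exception` matches (UnicodeError is a subclass of Exception) → value = 21.
Result: 21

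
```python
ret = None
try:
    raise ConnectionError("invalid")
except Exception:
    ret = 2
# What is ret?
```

Step-by-step execution trace:
1. `raise ConnectionError(...)` raises ConnectionError.
2. `except Exception` matches (ConnectionError is a subclass of Exception) → ret = 2.
Result: 2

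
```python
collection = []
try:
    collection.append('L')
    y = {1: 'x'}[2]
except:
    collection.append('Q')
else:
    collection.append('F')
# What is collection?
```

Step-by-step execution trace:
1. try: `collection.append('L')` → collection = ['L'].
2. `y = {1: 'x'}[2]` raises KeyError.
3. bare `except` matches → `collection.append('Q')` → collection = ['L', 'Q'].
4. `else` is skipped (an exception was raised).
Result: ['L', 'Q']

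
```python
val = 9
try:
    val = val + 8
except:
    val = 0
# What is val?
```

Step-by-step execution trace:
1. val starts at 9.
2. try: `val = val + 8` → val = 17. No exception raised.
3. `except` is skipped.
Result: 17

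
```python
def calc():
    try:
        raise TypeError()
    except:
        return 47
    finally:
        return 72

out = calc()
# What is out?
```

Step-by-step execution trace:
1. `calc()` enters try: `raise TypeError()` raises TypeError.
2. bare `except` matches → `return 47` sets pending return value 47.
3. Before returning, `finally: return 72` runs and overrides the pending return.
4. calc() returns 72 → out = 72.
Result: 72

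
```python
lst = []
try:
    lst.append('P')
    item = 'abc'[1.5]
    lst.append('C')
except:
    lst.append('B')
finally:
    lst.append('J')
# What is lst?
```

Step-by-step execution trace:
1. try: `lst.append('P')` → lst = ['P'].
2. `item = 'abc'[1.5]` raises TypeError; `lst.append('C')` is not reached.
3. bare `except` matches → `lst.append('B')` → lst = ['P', 'B'].
4. finally always runs: `lst.append('J')` → lst = ['P', 'B', 'J'].
Result: ['P', 'B', 'J']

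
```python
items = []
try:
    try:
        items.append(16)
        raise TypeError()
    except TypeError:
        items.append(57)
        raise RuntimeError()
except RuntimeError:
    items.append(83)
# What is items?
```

Step-by-step execution trace:
1. Inner try: `items.append(16)` → items = [16].
2. `raise TypeError()` raises TypeError.
3. Inner `except TypeError` matches → `items.append(57)` → items = [16, 57].
4. `raise RuntimeError()` raises RuntimeError; propagates to outer try.
5. Outer `except RuntimeError` matches → `items.append(83)` → items = [16, 57, 83].
Result: [16, 57, 83]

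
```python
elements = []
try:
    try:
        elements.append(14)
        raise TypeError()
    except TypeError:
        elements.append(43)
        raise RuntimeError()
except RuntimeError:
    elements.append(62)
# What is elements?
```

Step-by-step execution trace:
1. Inner try: `elements.append(14)` → elements = [14].
2. `raise TypeError()` raises TypeError.
3. Inner `except TypeError` matches → `elements.append(43)` → elements = [14, 43].
4. `raise RuntimeError()` raises RuntimeError; propagates to outer try.
5. Outer `except RuntimeError` matches → `elements.append(62)` → elements = [14, 43, 62].
Result: [14, 43, 62]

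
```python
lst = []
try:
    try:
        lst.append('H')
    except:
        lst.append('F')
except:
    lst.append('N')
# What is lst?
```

Step-by-step execution trace:
1. Inner try: `lst.append('H')` → lst = ['H']. No exception raised.
2. Inner `except` is skipped.
3. Inner try completes normally; outer `except` is skipped.
Result: ['H']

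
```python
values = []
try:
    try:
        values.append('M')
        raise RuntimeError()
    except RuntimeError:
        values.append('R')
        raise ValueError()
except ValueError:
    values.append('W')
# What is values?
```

Step-by-step execution trace:
1. Inner try: `values.append('M')` → values = ['M'].
2. `raise RuntimeError()` raises RuntimeError.
3. Inner `except RuntimeError` matches → `values.append('R')` → values = ['M', 'R'].
4. `raise ValueError()` raises ValueError; propagates to outer try.
5. Outer `except ValueError` matches → `values.append('W')` → values = ['M', 'R', 'W'].
Result: ['M', 'R', 'W']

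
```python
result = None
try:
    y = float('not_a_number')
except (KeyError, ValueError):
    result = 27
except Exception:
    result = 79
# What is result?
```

Step-by-step execution trace:
1. `y = float('not_a_number')` raises ValueError.
2. `except (KeyError, ValueError)` matches (ValueError is in the tuple) → result = 27.
3. `except Exception` is not reached.
Result: 27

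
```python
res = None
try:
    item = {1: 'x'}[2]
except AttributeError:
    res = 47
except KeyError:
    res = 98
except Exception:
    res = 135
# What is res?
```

Step-by-step execution trace:
1. `item = {1: 'x'}[2]` raises KeyError.
2. `except AttributeError` does not match KeyError; skipped.
3. `except KeyError` matches → res = 98.
4. Remaining except clauses are skipped.
Result: 98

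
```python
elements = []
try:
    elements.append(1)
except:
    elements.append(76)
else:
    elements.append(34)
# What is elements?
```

Step-by-step execution trace:
1. try: `elements.append(1)` → elements = [1]. No exception raised.
2. `except` is skipped.
3. `else` runs (try completed without exception): `elements.append(34)` → elements = [1, 34].
Result: [1, 34]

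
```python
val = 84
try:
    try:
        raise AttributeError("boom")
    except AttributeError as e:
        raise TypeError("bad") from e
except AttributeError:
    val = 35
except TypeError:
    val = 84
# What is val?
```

Step-by-step execution trace:
1. Inner try raises AttributeError; inner `except AttributeError as e` catches it.
2. `raise TypeError(...) from e` raises TypeError (AttributeError is attached as __cause__, but only TypeError is active).
3. Outer `except AttributeError` does not match TypeError; skipped.
4. Outer `except TypeError` matches → val = 84.
Result: 84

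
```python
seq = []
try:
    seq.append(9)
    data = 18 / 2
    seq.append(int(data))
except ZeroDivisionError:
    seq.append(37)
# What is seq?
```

Step-by-step execution trace:
1. try: `seq.append(9)` → seq = [9].
2. `data = 18 / 2` → data = 9.0. No exception raised.
3. `seq.append(int(data))` → seq = [9, 9].
4. `except ZeroDivisionError` is skipped (no exception was raised).
Result: [9, 9]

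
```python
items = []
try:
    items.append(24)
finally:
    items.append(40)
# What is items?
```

Step-by-step execution trace:
1. try: `items.append(24)` → items = [24].
2. The try body completes without raising.
3. finally always runs: `items.append(40)` → items = [24, 40].
Result: [24, 40]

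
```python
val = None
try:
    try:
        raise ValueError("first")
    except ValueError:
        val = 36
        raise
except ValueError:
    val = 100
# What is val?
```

Step-by-step execution trace:
1. Inner try: `raise ValueError("first")` raises ValueError.
2. Inner `except ValueError` matches → val = 36.
3. bare `raise` re-raises the same ValueError.
4. Outer `except ValueError` matches → val = 100.
Result: 100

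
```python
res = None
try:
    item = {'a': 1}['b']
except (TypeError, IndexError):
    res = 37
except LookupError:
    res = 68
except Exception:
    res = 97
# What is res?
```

Step-by-step execution trace:
1. `item = {'a': 1}['b']` raises KeyError.
2. `except (TypeError, IndexError)` does not match KeyError; skipped.
3. `except LookupError` matches (KeyError is a subclass of LookupError) → res = 68.
4. `except Exception` is not reached.
Result: 68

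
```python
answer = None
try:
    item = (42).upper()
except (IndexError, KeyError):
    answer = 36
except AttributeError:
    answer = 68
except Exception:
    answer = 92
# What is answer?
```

Step-by-step execution trace:
1. `item = (42).upper()` raises AttributeError.
2. `except (IndexError, KeyError)` does not match AttributeError; skipped.
3. `except AttributeError` matches (exact type match) → answer = 68.
4. `except Exception` is not reached.
Result: 68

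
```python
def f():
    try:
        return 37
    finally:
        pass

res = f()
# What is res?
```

Step-by-step execution trace:
1. `f()` enters try: `return 37` sets pending return value 37.
2. Before returning, `finally: pass` runs (no effect).
3. f() returns 37 → res = 37.
Result: 37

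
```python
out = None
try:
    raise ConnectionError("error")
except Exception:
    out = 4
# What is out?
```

Step-by-step execution trace:
1. `raise ConnectionError(...)` raises ConnectionError.
2. `except Exception` matches (ConnectionError is a subclass of Exception) → out = 4.
Result: 4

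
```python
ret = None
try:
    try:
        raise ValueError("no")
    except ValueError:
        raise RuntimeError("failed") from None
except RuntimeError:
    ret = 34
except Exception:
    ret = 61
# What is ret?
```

Step-by-step execution trace:
1. Inner try raises ValueError; inner `except ValueError` catches it.
2. `raise RuntimeError(...) from None` raises RuntimeError (from None suppresses __context__, but the active exception is still RuntimeError).
3. Outer `except RuntimeError` matches → ret = 34.
4. `except Exception` is not reached.
Result: 34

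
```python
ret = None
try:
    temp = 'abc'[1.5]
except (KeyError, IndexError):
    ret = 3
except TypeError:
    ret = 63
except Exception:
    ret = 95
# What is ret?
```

Step-by-step execution trace:
1. `temp = 'abc'[1.5]` raises TypeError.
2. `except (KeyError, IndexError)` does not match TypeError; skipped.
3. `except TypeError` matches (exact type match) → ret = 63.
4. `except Exception` is not reached.
Result: 63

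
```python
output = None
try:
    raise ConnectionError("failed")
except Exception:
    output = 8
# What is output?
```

Step-by-step execution trace:
1. `raise ConnectionError(...)` raises ConnectionError.
2. `except Exception` matches (ConnectionError is a subclass of Exception) → output = 8.
Result: 8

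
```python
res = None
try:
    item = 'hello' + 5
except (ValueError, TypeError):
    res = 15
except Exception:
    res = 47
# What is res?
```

Step-by-step execution trace:
1. `item = 'hello' + 5` raises TypeError.
2. `except (ValueError, TypeError)` matches (TypeError is in the tuple) → res = 15.
3. `except Exception` is not reached.
Result: 15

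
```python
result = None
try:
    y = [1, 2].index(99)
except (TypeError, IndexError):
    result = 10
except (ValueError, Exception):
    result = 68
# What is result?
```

Step-by-step execution trace:
1. `y = [1, 2].index(99)` raises ValueError.
2. `except (TypeError, IndexError)` does not match ValueError; skipped.
3. `except (ValueError, Exception)` matches (ValueError is in the tuple) → result = 68.
Result: 68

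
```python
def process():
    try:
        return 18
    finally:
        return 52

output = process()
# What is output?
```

Step-by-step execution trace:
1. `process()` enters try: `return 18` sets pending return value 18.
2. Before returning, `finally: return 52` runs and overrides the pending return.
3. process() returns 52 → output = 52.
Result: 52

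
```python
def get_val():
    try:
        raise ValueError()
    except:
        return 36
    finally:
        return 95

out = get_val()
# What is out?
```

Step-by-step execution trace:
1. `get_val()` enters try: `raise ValueError()` raises ValueError.
2. bare `except` matches → `return 36` sets pending return value 36.
3. Before returning, `finally: return 95` runs and overrides the pending return.
4. get_val() returns 95 → out = 95.
Result: 95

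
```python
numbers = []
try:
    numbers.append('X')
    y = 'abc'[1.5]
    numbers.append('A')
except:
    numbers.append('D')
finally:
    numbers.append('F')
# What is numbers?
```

Step-by-step execution trace:
1. try: `numbers.append('X')` → numbers = ['X'].
2. `y = 'abc'[1.5]` raises TypeError; `numbers.append('A')` is not reached.
3. bare `except` matches → `numbers.append('D')` → numbers = ['X', 'D'].
4. finally always runs: `numbers.append('F')` → numbers = ['X', 'D', 'F'].
Result: ['X', 'D', 'F']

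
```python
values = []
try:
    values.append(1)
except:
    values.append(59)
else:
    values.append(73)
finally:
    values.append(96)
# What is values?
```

Step-by-step execution trace:
1. try: `values.append(1)` → values = [1]. No exception raised.
2. `except` is skipped.
3. `else` runs: `values.append(73)` → values = [1, 73].
4. `finally` always runs: `values.append(96)` → values = [1, 73, 96].
Result: [1, 73, 96]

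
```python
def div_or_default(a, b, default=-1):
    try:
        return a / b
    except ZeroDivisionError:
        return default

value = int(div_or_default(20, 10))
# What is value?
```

Step-by-step execution trace:
1. `div_or_default(20, 10)` enters try: `return 20 / 10` → returns 2.0. No exception raised.
2. `except ZeroDivisionError` is skipped.
3. `int(2.0)` → 2 → value = 2.
Result: 2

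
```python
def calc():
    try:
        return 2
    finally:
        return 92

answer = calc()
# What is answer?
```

Step-by-step execution trace:
1. `calc()` enters try: `return 2` sets pending return value 2.
2. Before returning, `finally: return 92` runs and overrides the pending return.
3. calc() returns 92 → answer = 92.
Result: 92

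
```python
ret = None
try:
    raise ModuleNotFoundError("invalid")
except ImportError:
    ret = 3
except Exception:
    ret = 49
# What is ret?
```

Step-by-step execution trace:
1. `raise ModuleNotFoundError(...)` raises ModuleNotFoundError.
2. `except ImportError` matches (ModuleNotFoundError is a subclass of ImportError) → ret = 3.
3. `except Exception` is not reached.
Result: 3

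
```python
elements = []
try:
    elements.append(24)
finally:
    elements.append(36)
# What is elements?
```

Step-by-step execution trace:
1. try: `elements.append(24)` → elements = [24].
2. The try body completes without raising.
3. finally always runs: `elements.append(36)` → elements = [24, 36].
Result: [24, 36]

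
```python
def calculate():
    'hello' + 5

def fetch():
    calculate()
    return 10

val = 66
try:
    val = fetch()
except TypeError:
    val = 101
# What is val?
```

Step-by-step execution trace:
1. val starts at 66.
2. try: `fetch()` calls `calculate()`.
3. `calculate()` evaluates `'hello' + 5`, which raises TypeError; it propagates through fetch (uncaught).
4. `return 10` in fetch is not reached; the assignment to val does not complete.
5. `except TypeError` matches → val = 101.
Result: 101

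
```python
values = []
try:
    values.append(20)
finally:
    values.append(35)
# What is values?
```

Step-by-step execution trace:
1. try: `values.append(20)` → values = [20].
2. The try body completes without raising.
3. finally always runs: `values.append(35)` → values = [20, 35].
Result: [20, 35]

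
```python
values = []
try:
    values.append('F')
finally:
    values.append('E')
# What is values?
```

Step-by-step execution trace:
1. try: `values.append('F')` → values = ['F'].
2. The try body completes without raising.
3. finally always runs: `values.append('E')` → values = ['F', 'E'].
Result: ['F', 'E']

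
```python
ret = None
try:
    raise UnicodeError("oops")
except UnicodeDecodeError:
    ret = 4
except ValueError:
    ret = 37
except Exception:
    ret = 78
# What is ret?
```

Step-by-step execution trace:
1. `raise UnicodeError(...)` raises UnicodeError.
2. `except UnicodeDecodeError` does not match (UnicodeError is not a subclass of UnicodeDecodeError); skipped.
3. `except ValueError` matches (UnicodeError is a subclass of ValueError) → ret = 37.
4. `except Exception` is not reached.
Result: 37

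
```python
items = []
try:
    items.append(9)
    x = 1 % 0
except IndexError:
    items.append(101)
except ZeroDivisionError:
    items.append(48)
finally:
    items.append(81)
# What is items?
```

Step-by-step execution trace:
1. try: `items.append(9)` → items = [9].
2. `x = 1 % 0` raises ZeroDivisionError.
3. `except IndexError` does not match ZeroDivisionError; skipped.
4. `except ZeroDivisionError` matches → `items.append(48)` → items = [9, 48].
5. finally always runs: `items.append(81)` → items = [9, 48, 81].
Result: [9, 48, 81]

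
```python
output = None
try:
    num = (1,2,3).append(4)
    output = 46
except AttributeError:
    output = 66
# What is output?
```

Step-by-step execution trace:
1. `num = (1,2,3).append(4)` raises AttributeError.
2. `output = 46` is not reached.
3. `except AttributeError` matches → output = 66.
Result: 66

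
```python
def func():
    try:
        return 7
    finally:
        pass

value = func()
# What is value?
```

Step-by-step execution trace:
1. `func()` enters try: `return 7` sets pending return value 7.
2. Before returning, `finally: pass` runs (no effect).
3. func() returns 7 → value = 7.
Result: 7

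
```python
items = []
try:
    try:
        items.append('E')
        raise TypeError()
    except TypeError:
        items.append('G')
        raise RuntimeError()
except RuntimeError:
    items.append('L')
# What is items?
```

Step-by-step execution trace:
1. Inner try: `items.append('E')` → items = ['E'].
2. `raise TypeError()` raises TypeError.
3. Inner `except TypeError` matches → `items.append('G')` → items = ['E', 'G'].
4. `raise RuntimeError()` raises RuntimeError; propagates to outer try.
5. Outer `except RuntimeError` matches → `items.append('L')` → items = ['E', 'G', 'L'].
Result: ['E', 'G', 'L']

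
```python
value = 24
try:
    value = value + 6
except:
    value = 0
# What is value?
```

Step-by-step execution trace:
1. value starts at 24.
2. try: `value = value + 6` → value = 30. No exception raised.
3. `except` is skipped.
Result: 30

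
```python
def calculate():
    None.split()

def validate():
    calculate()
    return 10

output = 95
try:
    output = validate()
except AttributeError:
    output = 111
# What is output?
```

Step-by-step execution trace:
1. output starts at 95.
2. try: `validate()` calls `calculate()`.
3. `calculate()` evaluates `None.split()`, which raises AttributeError; it propagates through validate (uncaught).
4. `return 10` in validate is not reached; the assignment to output does not complete.
5. `except AttributeError` matches → output = 111.
Result: 111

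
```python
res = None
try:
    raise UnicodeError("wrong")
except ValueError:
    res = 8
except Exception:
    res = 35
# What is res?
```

Step-by-step execution trace:
1. `raise UnicodeError(...)` raises UnicodeError.
2. `except ValueError` matches (UnicodeError is a subclass of ValueError) → res = 8.
3. `except Exception` is not reached.
Result: 8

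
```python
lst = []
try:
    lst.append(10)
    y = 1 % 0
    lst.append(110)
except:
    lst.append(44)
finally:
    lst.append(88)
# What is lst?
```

Step-by-step execution trace:
1. try: `lst.append(10)` → lst = [10].
2. `y = 1 % 0` raises ZeroDivisionError; `lst.append(110)` is not reached.
3. bare `except` matches → `lst.append(44)` → lst = [10, 44].
4. finally always runs: `lst.append(88)` → lst = [10, 44, 88].
Result: [10, 44, 88]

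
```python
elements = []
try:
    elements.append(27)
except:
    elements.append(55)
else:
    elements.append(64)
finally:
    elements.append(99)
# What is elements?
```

Step-by-step execution trace:
1. try: `elements.append(27)` → elements = [27]. No exception raised.
2. `except` is skipped.
3. `else` runs: `elements.append(64)` → elements = [27, 64].
4. `finally` always runs: `elements.append(99)` → elements = [27, 64, 99].
Result: [27, 64, 99]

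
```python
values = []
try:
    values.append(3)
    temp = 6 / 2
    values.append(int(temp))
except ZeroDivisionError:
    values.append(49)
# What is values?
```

Step-by-step execution trace:
1. try: `values.append(3)` → values = [3].
2. `temp = 6 / 2` → temp = 3.0. No exception raised.
3. `values.append(int(temp))` → values = [3, 3].
4. `except ZeroDivisionError` is skipped (no exception was raised).
Result: [3, 3]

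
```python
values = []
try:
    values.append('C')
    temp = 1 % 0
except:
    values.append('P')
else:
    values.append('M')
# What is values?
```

Step-by-step execution trace:
1. try: `values.append('C')` → values = ['C'].
2. `temp = 1 % 0` raises ZeroDivisionError.
3. bare `except` matches → `values.append('P')` → values = ['C', 'P'].
4. `else` is skipped (an exception was raised).
Result: ['C', 'P']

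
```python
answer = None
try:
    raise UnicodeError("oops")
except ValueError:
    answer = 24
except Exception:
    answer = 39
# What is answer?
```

Step-by-step execution trace:
1. `raise UnicodeError(...)` raises UnicodeError.
2. `except ValueError` matches (UnicodeError is a subclass of ValueError) → answer = 24.
3. `except Exception` is not reached.
Result: 24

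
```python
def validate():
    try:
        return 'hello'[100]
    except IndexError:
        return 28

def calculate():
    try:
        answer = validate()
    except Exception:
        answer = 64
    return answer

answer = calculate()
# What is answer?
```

Step-by-step execution trace:
1. `calculate()` calls `validate()`.
2. In validate: `'hello'[100]` raises IndexError; `except IndexError` catches it → returns 28.
3. In calculate: `answer = validate()` → answer = 28. No exception reaches calculate.
4. `except Exception` is skipped; calculate returns 28.
5. answer = 28.
Result: 28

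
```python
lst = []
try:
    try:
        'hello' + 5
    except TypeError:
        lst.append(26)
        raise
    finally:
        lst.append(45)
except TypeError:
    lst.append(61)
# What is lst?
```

Step-by-step execution trace:
1. Inner try: `'hello' + 5` raises TypeError.
2. Inner `except TypeError` matches → `lst.append(26)` → lst = [26].
3. bare `raise` re-raises TypeError.
4. Inner `finally` runs during unwinding: `lst.append(45)` → lst = [26, 45].
5. Outer `except TypeError` matches → `lst.append(61)` → lst = [26, 45, 61].
Result: [26, 45, 61]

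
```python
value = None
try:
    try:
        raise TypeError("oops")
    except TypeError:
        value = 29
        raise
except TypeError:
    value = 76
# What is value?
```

Step-by-step execution trace:
1. Inner try: `raise TypeError("oops")` raises TypeError.
2. Inner `except TypeError` matches → value = 29.
3. bare `raise` re-raises the same TypeError.
4. Outer `except TypeError` matches → value = 76.
Result: 76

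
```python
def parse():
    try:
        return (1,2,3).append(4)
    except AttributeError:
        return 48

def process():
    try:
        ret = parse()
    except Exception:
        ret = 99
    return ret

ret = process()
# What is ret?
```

Step-by-step execution trace:
1. `process()` calls `parse()`.
2. In parse: `(1,2,3).append(4)` raises AttributeError; `except AttributeError` catches it → returns 48.
3. In process: `ret = parse()` → ret = 48. No exception reaches process.
4. `except Exception` is skipped; process returns 48.
5. ret = 48.
Result: 48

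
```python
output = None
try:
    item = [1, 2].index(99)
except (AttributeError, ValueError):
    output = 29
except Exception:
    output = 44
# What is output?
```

Step-by-step execution trace:
1. `item = [1, 2].index(99)` raises ValueError.
2. `except (AttributeError, ValueError)` matches (ValueError is in the tuple) → output = 29.
3. `except Exception` is not reached.
Result: 29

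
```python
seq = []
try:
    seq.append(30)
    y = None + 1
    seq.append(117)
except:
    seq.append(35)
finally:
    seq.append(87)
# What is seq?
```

Step-by-step execution trace:
1. try: `seq.append(30)` → seq = [30].
2. `y = None + 1` raises TypeError; `seq.append(117)` is not reached.
3. bare `except` matches → `seq.append(35)` → seq = [30, 35].
4. finally always runs: `seq.append(87)` → seq = [30, 35, 87].
Result: [30, 35, 87]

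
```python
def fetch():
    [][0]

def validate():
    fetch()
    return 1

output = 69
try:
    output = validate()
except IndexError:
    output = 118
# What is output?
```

Step-by-step execution trace:
1. output starts at 69.
2. try: `validate()` calls `fetch()`.
3. `fetch()` evaluates `[][0]`, which raises IndexError; it propagates through validate (uncaught).
4. `return 1` in validate is not reached; the assignment to output does not complete.
5. `except IndexError` matches → output = 118.
Result: 118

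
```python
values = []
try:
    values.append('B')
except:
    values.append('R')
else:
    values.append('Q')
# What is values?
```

Step-by-step execution trace:
1. try: `values.append('B')` → values = ['B']. No exception raised.
2. `except` is skipped.
3. `else` runs (try completed without exception): `values.append('Q')` → values = ['B', 'Q'].
Result: ['B', 'Q']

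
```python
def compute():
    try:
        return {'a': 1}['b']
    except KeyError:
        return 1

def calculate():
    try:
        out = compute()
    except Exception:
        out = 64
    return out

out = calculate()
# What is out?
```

Step-by-step execution trace:
1. `calculate()` calls `compute()`.
2. In compute: `{'a': 1}['b']` raises KeyError; `except KeyError` catches it → returns 1.
3. In calculate: `out = compute()` → out = 1. No exception reaches calculate.
4. `except Exception` is skipped; calculate returns 1.
5. out = 1.
Result: 1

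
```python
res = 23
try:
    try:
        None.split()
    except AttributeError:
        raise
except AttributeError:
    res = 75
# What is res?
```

Step-by-step execution trace:
1. Inner try: `None.split()` raises AttributeError.
2. Inner `except AttributeError` matches; bare `raise` re-raises the same AttributeError.
3. Outer `except AttributeError` matches → res = 75.
Result: 75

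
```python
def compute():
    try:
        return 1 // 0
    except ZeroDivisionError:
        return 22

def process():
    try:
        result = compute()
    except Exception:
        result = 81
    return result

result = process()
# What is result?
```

Step-by-step execution trace:
1. `process()` calls `compute()`.
2. In compute: `1 // 0` raises ZeroDivisionError; `except ZeroDivisionError` catches it → returns 22.
3. In process: `result = compute()` → result = 22. No exception reaches process.
4. `except Exception` is skipped; process returns 22.
5. result = 22.
Result: 22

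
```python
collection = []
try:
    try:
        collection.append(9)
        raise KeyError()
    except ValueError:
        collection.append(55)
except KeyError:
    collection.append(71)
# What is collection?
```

Step-by-step execution trace:
1. Inner try: `collection.append(9)` → collection = [9].
2. `raise KeyError()` raises KeyError.
3. Inner `except ValueError` does not match KeyError; exception propagates to outer try.
4. Outer `except KeyError` matches → `collection.append(71)` → collection = [9, 71].
Result: [9, 71]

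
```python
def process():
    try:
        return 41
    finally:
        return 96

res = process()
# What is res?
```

Step-by-step execution trace:
1. `process()` enters try: `return 41` sets pending return value 41.
2. Before returning, `finally: return 96` runs and overrides the pending return.
3. process() returns 96 → res = 96.
Result: 96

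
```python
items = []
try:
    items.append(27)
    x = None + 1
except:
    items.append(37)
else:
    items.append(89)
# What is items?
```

Step-by-step execution trace:
1. try: `items.append(27)` → items = [27].
2. `x = None + 1` raises TypeError.
3. bare `except` matches → `items.append(37)` → items = [27, 37].
4. `else` is skipped (an exception was raised).
Result: [27, 37]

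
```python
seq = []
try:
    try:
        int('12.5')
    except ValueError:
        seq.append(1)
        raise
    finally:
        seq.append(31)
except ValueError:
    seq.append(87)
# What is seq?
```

Step-by-step execution trace:
1. Inner try: `int('12.5')` raises ValueError.
2. Inner `except ValueError` matches → `seq.append(1)` → seq = [1].
3. bare `raise` re-raises ValueError.
4. Inner `finally` runs during unwinding: `seq.append(31)` → seq = [1, 31].
5. Outer `except ValueError` matches → `seq.append(87)` → seq = [1, 31, 87].
Result: [1, 31, 87]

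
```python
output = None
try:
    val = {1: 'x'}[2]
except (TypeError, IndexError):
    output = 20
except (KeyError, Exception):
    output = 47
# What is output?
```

Step-by-step execution trace:
1. `val = {1: 'x'}[2]` raises KeyError.
2. `except (TypeError, IndexError)` does not match KeyError; skipped.
3. `except (KeyError, Exception)` matches (KeyError is in the tuple) → output = 47.
Result: 47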